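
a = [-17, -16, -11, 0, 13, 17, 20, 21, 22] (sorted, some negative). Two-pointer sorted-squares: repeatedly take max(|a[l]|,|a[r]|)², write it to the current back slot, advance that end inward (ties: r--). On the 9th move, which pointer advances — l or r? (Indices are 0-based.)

r

l=0 r=8: |-17|<=|22| out[8]=484, r--
l=0 r=7: |-17|<=|21| out[7]=441, r--
l=0 r=6: |-17|<=|20| out[6]=400, r--
l=0 r=5: |-17|<=|17| out[5]=289, r--
l=0 r=4: |-17|>|13| out[4]=289, l++
l=1 r=4: |-16|>|13| out[3]=256, l++
l=2 r=4: |-11|<=|13| out[2]=169, r--
l=2 r=3: |-11|>|0| out[1]=121, l++
l=3 r=3: |0|<=|0| out[0]=0, r--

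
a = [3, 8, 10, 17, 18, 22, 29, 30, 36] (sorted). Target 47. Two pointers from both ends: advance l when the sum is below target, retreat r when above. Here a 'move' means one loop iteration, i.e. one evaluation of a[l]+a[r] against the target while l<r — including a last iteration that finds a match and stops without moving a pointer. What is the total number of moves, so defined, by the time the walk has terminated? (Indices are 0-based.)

l=0 r=8: 3+36=39 <47, l++
l=1 r=8: 8+36=44 <47, l++
l=2 r=8: 10+36=46 <47, l++
l=3 r=8: 17+36=53 >47, r--
l=3 r=7: 17+30=47, found

5 moves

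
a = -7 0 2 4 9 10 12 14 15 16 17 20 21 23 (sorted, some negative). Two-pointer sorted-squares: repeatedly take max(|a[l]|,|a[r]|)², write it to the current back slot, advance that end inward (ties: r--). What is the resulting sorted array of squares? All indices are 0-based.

l=0 r=13: |-7|<=|23| out[13]=529, r--
l=0 r=12: |-7|<=|21| out[12]=441, r--
l=0 r=11: |-7|<=|20| out[11]=400, r--
l=0 r=10: |-7|<=|17| out[10]=289, r--
l=0 r=9: |-7|<=|16| out[9]=256, r--
l=0 r=8: |-7|<=|15| out[8]=225, r--
l=0 r=7: |-7|<=|14| out[7]=196, r--
l=0 r=6: |-7|<=|12| out[6]=144, r--
l=0 r=5: |-7|<=|10| out[5]=100, r--
l=0 r=4: |-7|<=|9| out[4]=81, r--
l=0 r=3: |-7|>|4| out[3]=49, l++
l=1 r=3: |0|<=|4| out[2]=16, r--
l=1 r=2: |0|<=|2| out[1]=4, r--
l=1 r=1: |0|<=|0| out[0]=0, r--

[0, 4, 16, 49, 81, 100, 144, 196, 225, 256, 289, 400, 441, 529]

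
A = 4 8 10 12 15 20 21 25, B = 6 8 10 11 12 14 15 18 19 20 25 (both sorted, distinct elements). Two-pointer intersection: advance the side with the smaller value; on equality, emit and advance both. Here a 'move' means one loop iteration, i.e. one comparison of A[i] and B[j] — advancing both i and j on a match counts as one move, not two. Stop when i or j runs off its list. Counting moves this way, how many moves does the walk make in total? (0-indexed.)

13 moves

[i=0,j=0] 4<6 → i++
[i=1,j=0] 8>6 → j++
[i=1,j=1] 8==8 emit → i++,j++
[i=2,j=2] 10==10 emit → i++,j++
[i=3,j=3] 12>11 → j++
[i=3,j=4] 12==12 emit → i++,j++
[i=4,j=5] 15>14 → j++
[i=4,j=6] 15==15 emit → i++,j++
[i=5,j=7] 20>18 → j++
[i=5,j=8] 20>19 → j++
[i=5,j=9] 20==20 emit → i++,j++
[i=6,j=10] 21<25 → i++
[i=7,j=10] 25==25 emit → i++,j++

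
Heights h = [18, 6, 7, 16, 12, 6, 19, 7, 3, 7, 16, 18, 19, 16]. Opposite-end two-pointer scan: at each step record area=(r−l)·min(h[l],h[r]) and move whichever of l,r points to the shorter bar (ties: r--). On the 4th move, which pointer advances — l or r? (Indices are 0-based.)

l

l=0 r=13: min(18,16)*13=208 best=208 *, r--
l=0 r=12: min(18,19)*12=216 best=216 *, l++
l=1 r=12: min(6,19)*11=66 best=216, l++
l=2 r=12: min(7,19)*10=70 best=216, l++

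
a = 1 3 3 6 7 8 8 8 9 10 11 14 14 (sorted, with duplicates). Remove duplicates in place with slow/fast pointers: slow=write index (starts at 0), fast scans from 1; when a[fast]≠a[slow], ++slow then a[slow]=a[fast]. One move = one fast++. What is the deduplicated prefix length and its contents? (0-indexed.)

length 9; prefix = [1, 3, 6, 7, 8, 9, 10, 11, 14]

slow=0 fast=1: a[fast]=3≠a[slow]=1 write a[1]=3, slow++,fast++
slow=1 fast=2: a[fast]=3=a[slow] dup, fast++
slow=1 fast=3: a[fast]=6≠a[slow]=3 write a[2]=6, slow++,fast++
slow=2 fast=4: a[fast]=7≠a[slow]=6 write a[3]=7, slow++,fast++
slow=3 fast=5: a[fast]=8≠a[slow]=7 write a[4]=8, slow++,fast++
slow=4 fast=6: a[fast]=8=a[slow] dup, fast++
slow=4 fast=7: a[fast]=8=a[slow] dup, fast++
slow=4 fast=8: a[fast]=9≠a[slow]=8 write a[5]=9, slow++,fast++
slow=5 fast=9: a[fast]=10≠a[slow]=9 write a[6]=10, slow++,fast++
slow=6 fast=10: a[fast]=11≠a[slow]=10 write a[7]=11, slow++,fast++
slow=7 fast=11: a[fast]=14≠a[slow]=11 write a[8]=14, slow++,fast++
slow=8 fast=12: a[fast]=14=a[slow] dup, fast++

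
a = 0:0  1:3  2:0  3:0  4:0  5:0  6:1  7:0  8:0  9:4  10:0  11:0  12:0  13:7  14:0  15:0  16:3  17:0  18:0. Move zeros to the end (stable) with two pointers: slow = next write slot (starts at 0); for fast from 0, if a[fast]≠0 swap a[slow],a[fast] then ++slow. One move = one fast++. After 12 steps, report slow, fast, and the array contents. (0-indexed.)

(s=0,f=0) a[fast]=0 → fast++
(s=0,f=1) a[fast]=3≠0 swap→a[0]=3 → slow++,fast++
(s=1,f=2) a[fast]=0 → fast++
(s=1,f=3) a[fast]=0 → fast++
(s=1,f=4) a[fast]=0 → fast++
(s=1,f=5) a[fast]=0 → fast++
(s=1,f=6) a[fast]=1≠0 swap→a[1]=1 → slow++,fast++
(s=2,f=7) a[fast]=0 → fast++
(s=2,f=8) a[fast]=0 → fast++
(s=2,f=9) a[fast]=4≠0 swap→a[2]=4 → slow++,fast++
(s=3,f=10) a[fast]=0 → fast++
(s=3,f=11) a[fast]=0 → fast++

slow=3, fast=12, a=[3, 1, 4, 0, 0, 0, 0, 0, 0, 0, 0, 0, 0, 7, 0, 0, 3, 0, 0]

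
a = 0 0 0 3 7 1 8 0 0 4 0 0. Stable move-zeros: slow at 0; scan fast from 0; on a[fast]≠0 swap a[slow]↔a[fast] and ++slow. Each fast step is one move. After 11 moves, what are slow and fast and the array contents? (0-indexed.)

slow=5, fast=11, a=[3, 7, 1, 8, 4, 0, 0, 0, 0, 0, 0, 0]

(s=0,f=0) a[fast]=0 → fast++
(s=0,f=1) a[fast]=0 → fast++
(s=0,f=2) a[fast]=0 → fast++
(s=0,f=3) a[fast]=3≠0 swap→a[0]=3 → slow++,fast++
(s=1,f=4) a[fast]=7≠0 swap→a[1]=7 → slow++,fast++
(s=2,f=5) a[fast]=1≠0 swap→a[2]=1 → slow++,fast++
(s=3,f=6) a[fast]=8≠0 swap→a[3]=8 → slow++,fast++
(s=4,f=7) a[fast]=0 → fast++
(s=4,f=8) a[fast]=0 → fast++
(s=4,f=9) a[fast]=4≠0 swap→a[4]=4 → slow++,fast++
(s=5,f=10) a[fast]=0 → fast++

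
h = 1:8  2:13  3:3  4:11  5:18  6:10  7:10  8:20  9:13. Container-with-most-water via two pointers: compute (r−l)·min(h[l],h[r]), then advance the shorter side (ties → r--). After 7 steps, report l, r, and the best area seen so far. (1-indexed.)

[1,9] min(8,13)*8=64 best=64 * → l++
[2,9] min(13,13)*7=91 best=91 * → r--
[2,8] min(13,20)*6=78 best=91 → l++
[3,8] min(3,20)*5=15 best=91 → l++
[4,8] min(11,20)*4=44 best=91 → l++
[5,8] min(18,20)*3=54 best=91 → l++
[6,8] min(10,20)*2=20 best=91 → l++

l=7, r=8, best area=91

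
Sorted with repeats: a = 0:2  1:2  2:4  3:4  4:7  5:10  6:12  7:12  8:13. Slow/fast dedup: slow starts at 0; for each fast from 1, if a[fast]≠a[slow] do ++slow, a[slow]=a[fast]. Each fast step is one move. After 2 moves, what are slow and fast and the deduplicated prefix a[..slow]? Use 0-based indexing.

slow=0 fast=1: a[fast]=2=a[slow] dup, fast++
slow=0 fast=2: a[fast]=4≠a[slow]=2 write a[1]=4, slow++,fast++

slow=1, fast=3, prefix=[2, 4]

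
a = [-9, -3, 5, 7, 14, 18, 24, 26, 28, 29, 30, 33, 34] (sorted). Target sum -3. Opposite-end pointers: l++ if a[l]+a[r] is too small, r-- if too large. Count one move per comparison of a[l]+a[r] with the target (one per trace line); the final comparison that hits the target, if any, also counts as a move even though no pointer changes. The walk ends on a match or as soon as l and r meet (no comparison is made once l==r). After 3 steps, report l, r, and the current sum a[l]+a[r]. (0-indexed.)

l=0 r=12: -9+34=25 >-3, r--
l=0 r=11: -9+33=24 >-3, r--
l=0 r=10: -9+30=21 >-3, r--

l=0, r=9, sum=20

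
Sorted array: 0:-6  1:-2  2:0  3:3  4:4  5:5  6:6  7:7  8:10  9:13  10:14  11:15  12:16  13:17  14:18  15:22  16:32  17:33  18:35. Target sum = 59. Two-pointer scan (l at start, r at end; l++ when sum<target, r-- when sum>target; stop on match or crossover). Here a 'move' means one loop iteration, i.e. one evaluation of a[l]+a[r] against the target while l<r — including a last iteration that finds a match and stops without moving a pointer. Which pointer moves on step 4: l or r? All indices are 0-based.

l=0 r=18: -6+35=29 <59, l++
l=1 r=18: -2+35=33 <59, l++
l=2 r=18: 0+35=35 <59, l++
l=3 r=18: 3+35=38 <59, l++

l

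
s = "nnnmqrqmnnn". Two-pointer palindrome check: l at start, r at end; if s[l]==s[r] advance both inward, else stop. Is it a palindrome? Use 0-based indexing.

palindrome

l=0 r=10: 'n'=='n', l++,r--
l=1 r=9: 'n'=='n', l++,r--
l=2 r=8: 'n'=='n', l++,r--
l=3 r=7: 'm'=='m', l++,r--
l=4 r=6: 'q'=='q', l++,r--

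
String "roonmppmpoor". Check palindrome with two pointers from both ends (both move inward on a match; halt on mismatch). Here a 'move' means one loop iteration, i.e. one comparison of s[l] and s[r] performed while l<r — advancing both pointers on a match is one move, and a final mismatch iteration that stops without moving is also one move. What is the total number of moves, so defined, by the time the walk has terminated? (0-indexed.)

4 moves

[0,11] 'r'=='r' → l++,r--
[1,10] 'o'=='o' → l++,r--
[2,9] 'o'=='o' → l++,r--
[3,8] 'n'!='p' → stop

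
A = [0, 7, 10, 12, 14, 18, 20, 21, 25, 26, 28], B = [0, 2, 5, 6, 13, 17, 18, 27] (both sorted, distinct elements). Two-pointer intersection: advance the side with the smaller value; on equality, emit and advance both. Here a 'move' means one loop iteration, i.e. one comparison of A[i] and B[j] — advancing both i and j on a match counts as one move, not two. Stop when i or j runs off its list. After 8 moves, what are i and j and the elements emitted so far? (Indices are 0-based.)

[i=0,j=0] 0==0 emit → i++,j++
[i=1,j=1] 7>2 → j++
[i=1,j=2] 7>5 → j++
[i=1,j=3] 7>6 → j++
[i=1,j=4] 7<13 → i++
[i=2,j=4] 10<13 → i++
[i=3,j=4] 12<13 → i++
[i=4,j=4] 14>13 → j++

i=4, j=5, emitted=[0]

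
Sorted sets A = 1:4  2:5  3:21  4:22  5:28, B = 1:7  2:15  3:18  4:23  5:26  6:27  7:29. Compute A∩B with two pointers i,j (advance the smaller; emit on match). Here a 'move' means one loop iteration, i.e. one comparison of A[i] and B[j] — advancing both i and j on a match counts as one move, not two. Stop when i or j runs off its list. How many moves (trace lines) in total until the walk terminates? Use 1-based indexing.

[i=1,j=1] 4<7 → i++
[i=2,j=1] 5<7 → i++
[i=3,j=1] 21>7 → j++
[i=3,j=2] 21>15 → j++
[i=3,j=3] 21>18 → j++
[i=3,j=4] 21<23 → i++
[i=4,j=4] 22<23 → i++
[i=5,j=4] 28>23 → j++
[i=5,j=5] 28>26 → j++
[i=5,j=6] 28>27 → j++
[i=5,j=7] 28<29 → i++

11 moves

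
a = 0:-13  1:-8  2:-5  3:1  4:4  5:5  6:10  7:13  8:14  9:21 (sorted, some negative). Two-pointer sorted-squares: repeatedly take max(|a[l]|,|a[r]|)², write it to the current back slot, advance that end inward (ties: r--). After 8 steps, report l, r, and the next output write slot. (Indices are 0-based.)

l=3, r=4, next write slot=1

[0,9] |-13|<=|21| out[9]=441 → r--
[0,8] |-13|<=|14| out[8]=196 → r--
[0,7] |-13|<=|13| out[7]=169 → r--
[0,6] |-13|>|10| out[6]=169 → l++
[1,6] |-8|<=|10| out[5]=100 → r--
[1,5] |-8|>|5| out[4]=64 → l++
[2,5] |-5|<=|5| out[3]=25 → r--
[2,4] |-5|>|4| out[2]=25 → l++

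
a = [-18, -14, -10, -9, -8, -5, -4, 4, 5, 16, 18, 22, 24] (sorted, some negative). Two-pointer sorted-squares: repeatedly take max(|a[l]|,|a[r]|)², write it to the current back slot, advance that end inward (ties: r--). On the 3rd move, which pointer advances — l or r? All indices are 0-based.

r

l=0 r=12: |-18|<=|24| out[12]=576, r--
l=0 r=11: |-18|<=|22| out[11]=484, r--
l=0 r=10: |-18|<=|18| out[10]=324, r--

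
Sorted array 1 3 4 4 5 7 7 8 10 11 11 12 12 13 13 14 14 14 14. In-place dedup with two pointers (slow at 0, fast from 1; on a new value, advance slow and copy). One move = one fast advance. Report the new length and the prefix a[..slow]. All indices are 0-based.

length 11; prefix = [1, 3, 4, 5, 7, 8, 10, 11, 12, 13, 14]

slow=0 fast=1: a[fast]=3≠a[slow]=1 write a[1]=3, slow++,fast++
slow=1 fast=2: a[fast]=4≠a[slow]=3 write a[2]=4, slow++,fast++
slow=2 fast=3: a[fast]=4=a[slow] dup, fast++
slow=2 fast=4: a[fast]=5≠a[slow]=4 write a[3]=5, slow++,fast++
slow=3 fast=5: a[fast]=7≠a[slow]=5 write a[4]=7, slow++,fast++
slow=4 fast=6: a[fast]=7=a[slow] dup, fast++
slow=4 fast=7: a[fast]=8≠a[slow]=7 write a[5]=8, slow++,fast++
slow=5 fast=8: a[fast]=10≠a[slow]=8 write a[6]=10, slow++,fast++
slow=6 fast=9: a[fast]=11≠a[slow]=10 write a[7]=11, slow++,fast++
slow=7 fast=10: a[fast]=11=a[slow] dup, fast++
slow=7 fast=11: a[fast]=12≠a[slow]=11 write a[8]=12, slow++,fast++
slow=8 fast=12: a[fast]=12=a[slow] dup, fast++
slow=8 fast=13: a[fast]=13≠a[slow]=12 write a[9]=13, slow++,fast++
slow=9 fast=14: a[fast]=13=a[slow] dup, fast++
slow=9 fast=15: a[fast]=14≠a[slow]=13 write a[10]=14, slow++,fast++
slow=10 fast=16: a[fast]=14=a[slow] dup, fast++
slow=10 fast=17: a[fast]=14=a[slow] dup, fast++
slow=10 fast=18: a[fast]=14=a[slow] dup, fast++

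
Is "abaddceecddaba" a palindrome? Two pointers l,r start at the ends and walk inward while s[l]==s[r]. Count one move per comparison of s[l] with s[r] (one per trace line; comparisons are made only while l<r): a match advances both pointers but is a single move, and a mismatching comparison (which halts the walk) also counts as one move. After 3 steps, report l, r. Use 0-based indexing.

[0,13] 'a'=='a' → l++,r--
[1,12] 'b'=='b' → l++,r--
[2,11] 'a'=='a' → l++,r--

l=3, r=10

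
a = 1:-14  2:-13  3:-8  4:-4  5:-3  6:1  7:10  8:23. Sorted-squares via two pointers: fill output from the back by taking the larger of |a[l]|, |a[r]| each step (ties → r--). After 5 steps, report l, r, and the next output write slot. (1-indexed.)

[1,8] |-14|<=|23| out[8]=529 → r--
[1,7] |-14|>|10| out[7]=196 → l++
[2,7] |-13|>|10| out[6]=169 → l++
[3,7] |-8|<=|10| out[5]=100 → r--
[3,6] |-8|>|1| out[4]=64 → l++

l=4, r=6, next write slot=3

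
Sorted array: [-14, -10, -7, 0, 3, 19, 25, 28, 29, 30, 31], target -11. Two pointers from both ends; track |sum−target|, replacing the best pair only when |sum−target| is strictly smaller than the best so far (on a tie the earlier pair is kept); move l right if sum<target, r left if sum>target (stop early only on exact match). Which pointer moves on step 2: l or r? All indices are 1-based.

l=1 r=11: -14+31=17 d=28 *, r--
l=1 r=10: -14+30=16 d=27 *, r--

r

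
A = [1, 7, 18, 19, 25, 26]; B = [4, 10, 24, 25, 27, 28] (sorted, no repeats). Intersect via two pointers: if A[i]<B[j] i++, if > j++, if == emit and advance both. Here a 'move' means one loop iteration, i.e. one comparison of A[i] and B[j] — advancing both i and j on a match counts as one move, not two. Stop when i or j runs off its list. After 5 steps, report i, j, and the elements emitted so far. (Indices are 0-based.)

i=3, j=2, emitted=[]

i=0 j=0: 1<4, i++
i=1 j=0: 7>4, j++
i=1 j=1: 7<10, i++
i=2 j=1: 18>10, j++
i=2 j=2: 18<24, i++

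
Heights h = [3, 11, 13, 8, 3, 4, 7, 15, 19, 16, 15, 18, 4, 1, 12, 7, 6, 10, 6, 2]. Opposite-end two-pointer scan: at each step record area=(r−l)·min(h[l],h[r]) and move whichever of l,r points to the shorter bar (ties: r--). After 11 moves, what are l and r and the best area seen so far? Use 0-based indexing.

l=0 r=19: min(3,2)*19=38 best=38 *, r--
l=0 r=18: min(3,6)*18=54 best=54 *, l++
l=1 r=18: min(11,6)*17=102 best=102 *, r--
l=1 r=17: min(11,10)*16=160 best=160 *, r--
l=1 r=16: min(11,6)*15=90 best=160, r--
l=1 r=15: min(11,7)*14=98 best=160, r--
l=1 r=14: min(11,12)*13=143 best=160, l++
l=2 r=14: min(13,12)*12=144 best=160, r--
l=2 r=13: min(13,1)*11=11 best=160, r--
l=2 r=12: min(13,4)*10=40 best=160, r--
l=2 r=11: min(13,18)*9=117 best=160, l++

l=3, r=11, best area=160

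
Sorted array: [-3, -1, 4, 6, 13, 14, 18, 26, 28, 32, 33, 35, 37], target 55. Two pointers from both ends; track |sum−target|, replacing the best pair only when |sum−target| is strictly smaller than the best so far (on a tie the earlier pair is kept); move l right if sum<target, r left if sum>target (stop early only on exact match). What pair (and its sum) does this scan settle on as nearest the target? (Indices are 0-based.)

pair (18, 37) with sum 55 (|Δ|=0)

l=0 r=12: -3+37=34 d=21 *, l++
l=1 r=12: -1+37=36 d=19 *, l++
l=2 r=12: 4+37=41 d=14 *, l++
l=3 r=12: 6+37=43 d=12 *, l++
l=4 r=12: 13+37=50 d=5 *, l++
l=5 r=12: 14+37=51 d=4 *, l++
l=6 r=12: 18+37=55 d=0 *, stop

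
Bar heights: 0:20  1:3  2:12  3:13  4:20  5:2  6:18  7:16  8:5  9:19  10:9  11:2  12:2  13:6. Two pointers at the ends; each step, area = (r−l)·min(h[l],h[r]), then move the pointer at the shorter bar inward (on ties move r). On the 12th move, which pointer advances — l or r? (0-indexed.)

l=0 r=13: min(20,6)*13=78 best=78 *, r--
l=0 r=12: min(20,2)*12=24 best=78, r--
l=0 r=11: min(20,2)*11=22 best=78, r--
l=0 r=10: min(20,9)*10=90 best=90 *, r--
l=0 r=9: min(20,19)*9=171 best=171 *, r--
l=0 r=8: min(20,5)*8=40 best=171, r--
l=0 r=7: min(20,16)*7=112 best=171, r--
l=0 r=6: min(20,18)*6=108 best=171, r--
l=0 r=5: min(20,2)*5=10 best=171, r--
l=0 r=4: min(20,20)*4=80 best=171, r--
l=0 r=3: min(20,13)*3=39 best=171, r--
l=0 r=2: min(20,12)*2=24 best=171, r--

r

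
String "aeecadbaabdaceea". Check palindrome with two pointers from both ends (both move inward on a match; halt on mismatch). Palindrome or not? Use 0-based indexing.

palindrome

l=0 r=15: 'a'=='a', l++,r--
l=1 r=14: 'e'=='e', l++,r--
l=2 r=13: 'e'=='e', l++,r--
l=3 r=12: 'c'=='c', l++,r--
l=4 r=11: 'a'=='a', l++,r--
l=5 r=10: 'd'=='d', l++,r--
l=6 r=9: 'b'=='b', l++,r--
l=7 r=8: 'a'=='a', l++,r--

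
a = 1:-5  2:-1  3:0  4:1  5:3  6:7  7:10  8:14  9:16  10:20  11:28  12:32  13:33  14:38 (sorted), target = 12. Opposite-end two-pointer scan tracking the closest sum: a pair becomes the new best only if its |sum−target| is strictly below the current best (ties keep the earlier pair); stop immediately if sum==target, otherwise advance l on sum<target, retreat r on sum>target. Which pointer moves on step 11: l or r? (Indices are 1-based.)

l

l=1 r=14: -5+38=33 d=21 *, r--
l=1 r=13: -5+33=28 d=16 *, r--
l=1 r=12: -5+32=27 d=15 *, r--
l=1 r=11: -5+28=23 d=11 *, r--
l=1 r=10: -5+20=15 d=3 *, r--
l=1 r=9: -5+16=11 d=1 *, l++
l=2 r=9: -1+16=15 d=3, r--
l=2 r=8: -1+14=13 d=1, r--
l=2 r=7: -1+10=9 d=3, l++
l=3 r=7: 0+10=10 d=2, l++
l=4 r=7: 1+10=11 d=1, l++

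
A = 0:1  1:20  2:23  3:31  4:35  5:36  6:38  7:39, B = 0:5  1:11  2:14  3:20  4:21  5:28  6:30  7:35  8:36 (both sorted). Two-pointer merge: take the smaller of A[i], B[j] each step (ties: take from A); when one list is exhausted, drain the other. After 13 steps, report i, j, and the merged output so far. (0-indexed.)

i=5, j=8, merged so far=[1, 5, 11, 14, 20, 20, 21, 23, 28, 30, 31, 35, 35]

i=0 j=0: A[i]=1<=B[j]=5 take 1, i++
i=1 j=0: A[i]=20>B[j]=5 take 5, j++
i=1 j=1: A[i]=20>B[j]=11 take 11, j++
i=1 j=2: A[i]=20>B[j]=14 take 14, j++
i=1 j=3: A[i]=20<=B[j]=20 take 20, i++
i=2 j=3: A[i]=23>B[j]=20 take 20, j++
i=2 j=4: A[i]=23>B[j]=21 take 21, j++
i=2 j=5: A[i]=23<=B[j]=28 take 23, i++
i=3 j=5: A[i]=31>B[j]=28 take 28, j++
i=3 j=6: A[i]=31>B[j]=30 take 30, j++
i=3 j=7: A[i]=31<=B[j]=35 take 31, i++
i=4 j=7: A[i]=35<=B[j]=35 take 35, i++
i=5 j=7: A[i]=36>B[j]=35 take 35, j++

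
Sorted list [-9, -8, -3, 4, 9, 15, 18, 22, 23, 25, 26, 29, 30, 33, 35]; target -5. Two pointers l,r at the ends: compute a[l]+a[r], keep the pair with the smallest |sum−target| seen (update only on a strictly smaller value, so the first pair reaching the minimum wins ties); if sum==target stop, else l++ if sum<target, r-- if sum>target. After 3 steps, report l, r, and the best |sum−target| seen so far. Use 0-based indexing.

[0,14] -9+35=26 d=31 * → r--
[0,13] -9+33=24 d=29 * → r--
[0,12] -9+30=21 d=26 * → r--

l=0, r=11, best |Δ|=26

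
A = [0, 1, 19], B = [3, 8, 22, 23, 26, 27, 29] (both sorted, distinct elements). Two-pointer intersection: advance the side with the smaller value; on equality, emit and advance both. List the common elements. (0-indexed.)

i=0 j=0: 0<3, i++
i=1 j=0: 1<3, i++
i=2 j=0: 19>3, j++
i=2 j=1: 19>8, j++
i=2 j=2: 19<22, i++

intersection = []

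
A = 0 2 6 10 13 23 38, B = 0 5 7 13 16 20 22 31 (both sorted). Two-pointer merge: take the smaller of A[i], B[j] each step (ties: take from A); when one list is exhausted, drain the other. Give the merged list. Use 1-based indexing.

[i=1,j=1] A[i]=0<=B[j]=0 take 0 → i++
[i=2,j=1] A[i]=2>B[j]=0 take 0 → j++
[i=2,j=2] A[i]=2<=B[j]=5 take 2 → i++
[i=3,j=2] A[i]=6>B[j]=5 take 5 → j++
[i=3,j=3] A[i]=6<=B[j]=7 take 6 → i++
[i=4,j=3] A[i]=10>B[j]=7 take 7 → j++
[i=4,j=4] A[i]=10<=B[j]=13 take 10 → i++
[i=5,j=4] A[i]=13<=B[j]=13 take 13 → i++
[i=6,j=4] A[i]=23>B[j]=13 take 13 → j++
[i=6,j=5] A[i]=23>B[j]=16 take 16 → j++
[i=6,j=6] A[i]=23>B[j]=20 take 20 → j++
[i=6,j=7] A[i]=23>B[j]=22 take 22 → j++
[i=6,j=8] A[i]=23<=B[j]=31 take 23 → i++
[i=7,j=8] A[i]=38>B[j]=31 take 31 → j++
[i=7,j=9] B done, take A[i]=38 → i++

[0, 0, 2, 5, 6, 7, 10, 13, 13, 16, 20, 22, 23, 31, 38]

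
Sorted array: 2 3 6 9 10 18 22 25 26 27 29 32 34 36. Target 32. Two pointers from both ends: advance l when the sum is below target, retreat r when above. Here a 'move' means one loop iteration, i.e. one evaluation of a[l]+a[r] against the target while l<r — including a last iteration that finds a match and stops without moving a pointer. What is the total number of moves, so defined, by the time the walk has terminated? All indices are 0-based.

5 moves

[0,13] 2+36=38 >32 → r--
[0,12] 2+34=36 >32 → r--
[0,11] 2+32=34 >32 → r--
[0,10] 2+29=31 <32 → l++
[1,10] 3+29=32 → found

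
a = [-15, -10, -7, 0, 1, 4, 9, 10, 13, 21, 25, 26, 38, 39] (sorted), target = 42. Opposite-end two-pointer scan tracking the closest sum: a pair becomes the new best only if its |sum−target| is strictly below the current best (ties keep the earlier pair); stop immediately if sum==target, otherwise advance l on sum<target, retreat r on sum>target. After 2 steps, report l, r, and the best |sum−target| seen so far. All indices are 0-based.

[0,13] -15+39=24 d=18 * → l++
[1,13] -10+39=29 d=13 * → l++

l=2, r=13, best |Δ|=13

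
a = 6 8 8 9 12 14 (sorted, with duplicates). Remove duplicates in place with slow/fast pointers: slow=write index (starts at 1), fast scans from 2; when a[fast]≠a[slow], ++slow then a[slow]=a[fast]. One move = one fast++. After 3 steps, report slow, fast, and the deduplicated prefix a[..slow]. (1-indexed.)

slow=3, fast=5, prefix=[6, 8, 9]

(s=1,f=2) a[fast]=8≠a[slow]=6 write a[2]=8 → slow++,fast++
(s=2,f=3) a[fast]=8=a[slow] dup → fast++
(s=2,f=4) a[fast]=9≠a[slow]=8 write a[3]=9 → slow++,fast++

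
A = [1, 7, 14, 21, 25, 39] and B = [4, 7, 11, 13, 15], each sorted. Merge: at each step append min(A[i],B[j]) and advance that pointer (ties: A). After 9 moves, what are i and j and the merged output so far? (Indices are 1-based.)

i=5, j=6, merged so far=[1, 4, 7, 7, 11, 13, 14, 15, 21]

[i=1,j=1] A[i]=1<=B[j]=4 take 1 → i++
[i=2,j=1] A[i]=7>B[j]=4 take 4 → j++
[i=2,j=2] A[i]=7<=B[j]=7 take 7 → i++
[i=3,j=2] A[i]=14>B[j]=7 take 7 → j++
[i=3,j=3] A[i]=14>B[j]=11 take 11 → j++
[i=3,j=4] A[i]=14>B[j]=13 take 13 → j++
[i=3,j=5] A[i]=14<=B[j]=15 take 14 → i++
[i=4,j=5] A[i]=21>B[j]=15 take 15 → j++
[i=4,j=6] B done, take A[i]=21 → i++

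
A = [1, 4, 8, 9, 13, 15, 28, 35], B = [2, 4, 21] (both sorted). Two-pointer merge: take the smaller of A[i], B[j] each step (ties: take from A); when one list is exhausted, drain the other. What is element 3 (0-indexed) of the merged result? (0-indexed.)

i=0 j=0: A[i]=1<=B[j]=2 take 1, i++
i=1 j=0: A[i]=4>B[j]=2 take 2, j++
i=1 j=1: A[i]=4<=B[j]=4 take 4, i++
i=2 j=1: A[i]=8>B[j]=4 take 4, j++
i=2 j=2: A[i]=8<=B[j]=21 take 8, i++
i=3 j=2: A[i]=9<=B[j]=21 take 9, i++
i=4 j=2: A[i]=13<=B[j]=21 take 13, i++
i=5 j=2: A[i]=15<=B[j]=21 take 15, i++
i=6 j=2: A[i]=28>B[j]=21 take 21, j++
i=6 j=3: B done, take A[i]=28, i++
i=7 j=3: B done, take A[i]=35, i++

merged[3] = 4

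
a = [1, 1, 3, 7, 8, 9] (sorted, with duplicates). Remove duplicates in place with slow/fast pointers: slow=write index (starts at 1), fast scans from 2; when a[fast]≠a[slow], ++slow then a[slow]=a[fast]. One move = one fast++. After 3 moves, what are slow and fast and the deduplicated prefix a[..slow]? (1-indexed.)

slow=1 fast=2: a[fast]=1=a[slow] dup, fast++
slow=1 fast=3: a[fast]=3≠a[slow]=1 write a[2]=3, slow++,fast++
slow=2 fast=4: a[fast]=7≠a[slow]=3 write a[3]=7, slow++,fast++

slow=3, fast=5, prefix=[1, 3, 7]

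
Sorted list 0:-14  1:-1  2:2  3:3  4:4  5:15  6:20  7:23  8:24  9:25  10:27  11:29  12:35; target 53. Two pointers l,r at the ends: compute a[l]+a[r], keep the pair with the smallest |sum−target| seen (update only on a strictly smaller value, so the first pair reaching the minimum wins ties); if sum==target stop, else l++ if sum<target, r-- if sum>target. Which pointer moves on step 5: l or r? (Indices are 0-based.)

[0,12] -14+35=21 d=32 * → l++
[1,12] -1+35=34 d=19 * → l++
[2,12] 2+35=37 d=16 * → l++
[3,12] 3+35=38 d=15 * → l++
[4,12] 4+35=39 d=14 * → l++

l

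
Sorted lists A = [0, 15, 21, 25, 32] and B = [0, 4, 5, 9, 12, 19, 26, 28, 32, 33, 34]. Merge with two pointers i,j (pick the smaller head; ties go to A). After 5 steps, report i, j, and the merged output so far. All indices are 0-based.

i=1, j=4, merged so far=[0, 0, 4, 5, 9]

i=0 j=0: A[i]=0<=B[j]=0 take 0, i++
i=1 j=0: A[i]=15>B[j]=0 take 0, j++
i=1 j=1: A[i]=15>B[j]=4 take 4, j++
i=1 j=2: A[i]=15>B[j]=5 take 5, j++
i=1 j=3: A[i]=15>B[j]=9 take 9, j++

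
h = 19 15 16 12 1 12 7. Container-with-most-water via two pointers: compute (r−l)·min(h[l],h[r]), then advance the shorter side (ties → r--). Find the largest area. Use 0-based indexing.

[0,6] min(19,7)*6=42 best=42 * → r--
[0,5] min(19,12)*5=60 best=60 * → r--
[0,4] min(19,1)*4=4 best=60 → r--
[0,3] min(19,12)*3=36 best=60 → r--
[0,2] min(19,16)*2=32 best=60 → r--
[0,1] min(19,15)*1=15 best=60 → r--

max area = 60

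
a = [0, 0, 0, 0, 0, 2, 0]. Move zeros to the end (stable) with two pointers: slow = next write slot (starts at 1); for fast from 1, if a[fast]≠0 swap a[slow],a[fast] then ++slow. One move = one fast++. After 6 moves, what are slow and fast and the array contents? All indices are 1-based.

slow=2, fast=7, a=[2, 0, 0, 0, 0, 0, 0]

slow=1 fast=1: a[fast]=0, fast++
slow=1 fast=2: a[fast]=0, fast++
slow=1 fast=3: a[fast]=0, fast++
slow=1 fast=4: a[fast]=0, fast++
slow=1 fast=5: a[fast]=0, fast++
slow=1 fast=6: a[fast]=2≠0 swap→a[1]=2, slow++,fast++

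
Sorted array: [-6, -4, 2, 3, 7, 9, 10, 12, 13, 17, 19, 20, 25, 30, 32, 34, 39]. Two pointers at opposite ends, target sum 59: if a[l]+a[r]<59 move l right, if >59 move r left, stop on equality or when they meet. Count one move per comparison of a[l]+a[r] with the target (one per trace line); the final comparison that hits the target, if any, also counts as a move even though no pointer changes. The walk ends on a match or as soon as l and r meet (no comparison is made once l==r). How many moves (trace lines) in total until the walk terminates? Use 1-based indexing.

[1,17] -6+39=33 <59 → l++
[2,17] -4+39=35 <59 → l++
[3,17] 2+39=41 <59 → l++
[4,17] 3+39=42 <59 → l++
[5,17] 7+39=46 <59 → l++
[6,17] 9+39=48 <59 → l++
[7,17] 10+39=49 <59 → l++
[8,17] 12+39=51 <59 → l++
[9,17] 13+39=52 <59 → l++
[10,17] 17+39=56 <59 → l++
[11,17] 19+39=58 <59 → l++
[12,17] 20+39=59 → found

12 moves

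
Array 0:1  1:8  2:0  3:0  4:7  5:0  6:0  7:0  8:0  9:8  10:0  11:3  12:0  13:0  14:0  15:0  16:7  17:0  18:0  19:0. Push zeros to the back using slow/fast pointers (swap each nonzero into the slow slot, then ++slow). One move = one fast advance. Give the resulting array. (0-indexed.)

(s=0,f=0) a[fast]=1≠0 swap→a[0]=1 → slow++,fast++
(s=1,f=1) a[fast]=8≠0 swap→a[1]=8 → slow++,fast++
(s=2,f=2) a[fast]=0 → fast++
(s=2,f=3) a[fast]=0 → fast++
(s=2,f=4) a[fast]=7≠0 swap→a[2]=7 → slow++,fast++
(s=3,f=5) a[fast]=0 → fast++
(s=3,f=6) a[fast]=0 → fast++
(s=3,f=7) a[fast]=0 → fast++
(s=3,f=8) a[fast]=0 → fast++
(s=3,f=9) a[fast]=8≠0 swap→a[3]=8 → slow++,fast++
(s=4,f=10) a[fast]=0 → fast++
(s=4,f=11) a[fast]=3≠0 swap→a[4]=3 → slow++,fast++
(s=5,f=12) a[fast]=0 → fast++
(s=5,f=13) a[fast]=0 → fast++
(s=5,f=14) a[fast]=0 → fast++
(s=5,f=15) a[fast]=0 → fast++
(s=5,f=16) a[fast]=7≠0 swap→a[5]=7 → slow++,fast++
(s=6,f=17) a[fast]=0 → fast++
(s=6,f=18) a[fast]=0 → fast++
(s=6,f=19) a[fast]=0 → fast++

[1, 8, 7, 8, 3, 7, 0, 0, 0, 0, 0, 0, 0, 0, 0, 0, 0, 0, 0, 0]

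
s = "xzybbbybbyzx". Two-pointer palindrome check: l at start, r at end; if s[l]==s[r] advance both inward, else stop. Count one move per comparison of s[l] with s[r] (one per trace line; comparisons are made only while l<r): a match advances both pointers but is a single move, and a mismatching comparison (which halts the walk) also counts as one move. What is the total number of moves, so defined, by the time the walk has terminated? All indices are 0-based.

l=0 r=11: 'x'=='x', l++,r--
l=1 r=10: 'z'=='z', l++,r--
l=2 r=9: 'y'=='y', l++,r--
l=3 r=8: 'b'=='b', l++,r--
l=4 r=7: 'b'=='b', l++,r--
l=5 r=6: 'b'!='y', stop

6 moves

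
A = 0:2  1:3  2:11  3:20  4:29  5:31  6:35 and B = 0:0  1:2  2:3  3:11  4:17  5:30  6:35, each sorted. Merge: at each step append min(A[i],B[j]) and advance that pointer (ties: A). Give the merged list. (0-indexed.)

[0, 2, 2, 3, 3, 11, 11, 17, 20, 29, 30, 31, 35, 35]

i=0 j=0: A[i]=2>B[j]=0 take 0, j++
i=0 j=1: A[i]=2<=B[j]=2 take 2, i++
i=1 j=1: A[i]=3>B[j]=2 take 2, j++
i=1 j=2: A[i]=3<=B[j]=3 take 3, i++
i=2 j=2: A[i]=11>B[j]=3 take 3, j++
i=2 j=3: A[i]=11<=B[j]=11 take 11, i++
i=3 j=3: A[i]=20>B[j]=11 take 11, j++
i=3 j=4: A[i]=20>B[j]=17 take 17, j++
i=3 j=5: A[i]=20<=B[j]=30 take 20, i++
i=4 j=5: A[i]=29<=B[j]=30 take 29, i++
i=5 j=5: A[i]=31>B[j]=30 take 30, j++
i=5 j=6: A[i]=31<=B[j]=35 take 31, i++
i=6 j=6: A[i]=35<=B[j]=35 take 35, i++
i=7 j=6: A done, take B[j]=35, j++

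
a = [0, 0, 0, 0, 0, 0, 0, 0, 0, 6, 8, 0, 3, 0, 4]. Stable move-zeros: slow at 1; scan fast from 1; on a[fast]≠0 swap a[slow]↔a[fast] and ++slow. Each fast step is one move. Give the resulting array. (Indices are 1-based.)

[6, 8, 3, 4, 0, 0, 0, 0, 0, 0, 0, 0, 0, 0, 0]

(s=1,f=1) a[fast]=0 → fast++
(s=1,f=2) a[fast]=0 → fast++
(s=1,f=3) a[fast]=0 → fast++
(s=1,f=4) a[fast]=0 → fast++
(s=1,f=5) a[fast]=0 → fast++
(s=1,f=6) a[fast]=0 → fast++
(s=1,f=7) a[fast]=0 → fast++
(s=1,f=8) a[fast]=0 → fast++
(s=1,f=9) a[fast]=0 → fast++
(s=1,f=10) a[fast]=6≠0 swap→a[1]=6 → slow++,fast++
(s=2,f=11) a[fast]=8≠0 swap→a[2]=8 → slow++,fast++
(s=3,f=12) a[fast]=0 → fast++
(s=3,f=13) a[fast]=3≠0 swap→a[3]=3 → slow++,fast++
(s=4,f=14) a[fast]=0 → fast++
(s=4,f=15) a[fast]=4≠0 swap→a[4]=4 → slow++,fast++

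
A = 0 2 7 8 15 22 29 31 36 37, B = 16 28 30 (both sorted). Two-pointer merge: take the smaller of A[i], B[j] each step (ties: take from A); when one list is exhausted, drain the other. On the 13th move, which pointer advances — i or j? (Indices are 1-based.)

[i=1,j=1] A[i]=0<=B[j]=16 take 0 → i++
[i=2,j=1] A[i]=2<=B[j]=16 take 2 → i++
[i=3,j=1] A[i]=7<=B[j]=16 take 7 → i++
[i=4,j=1] A[i]=8<=B[j]=16 take 8 → i++
[i=5,j=1] A[i]=15<=B[j]=16 take 15 → i++
[i=6,j=1] A[i]=22>B[j]=16 take 16 → j++
[i=6,j=2] A[i]=22<=B[j]=28 take 22 → i++
[i=7,j=2] A[i]=29>B[j]=28 take 28 → j++
[i=7,j=3] A[i]=29<=B[j]=30 take 29 → i++
[i=8,j=3] A[i]=31>B[j]=30 take 30 → j++
[i=8,j=4] B done, take A[i]=31 → i++
[i=9,j=4] B done, take A[i]=36 → i++
[i=10,j=4] B done, take A[i]=37 → i++

i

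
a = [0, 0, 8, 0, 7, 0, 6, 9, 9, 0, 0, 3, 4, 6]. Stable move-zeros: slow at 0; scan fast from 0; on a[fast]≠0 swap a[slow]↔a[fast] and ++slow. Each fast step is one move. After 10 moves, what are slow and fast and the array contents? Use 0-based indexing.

slow=5, fast=10, a=[8, 7, 6, 9, 9, 0, 0, 0, 0, 0, 0, 3, 4, 6]

slow=0 fast=0: a[fast]=0, fast++
slow=0 fast=1: a[fast]=0, fast++
slow=0 fast=2: a[fast]=8≠0 swap→a[0]=8, slow++,fast++
slow=1 fast=3: a[fast]=0, fast++
slow=1 fast=4: a[fast]=7≠0 swap→a[1]=7, slow++,fast++
slow=2 fast=5: a[fast]=0, fast++
slow=2 fast=6: a[fast]=6≠0 swap→a[2]=6, slow++,fast++
slow=3 fast=7: a[fast]=9≠0 swap→a[3]=9, slow++,fast++
slow=4 fast=8: a[fast]=9≠0 swap→a[4]=9, slow++,fast++
slow=5 fast=9: a[fast]=0, fast++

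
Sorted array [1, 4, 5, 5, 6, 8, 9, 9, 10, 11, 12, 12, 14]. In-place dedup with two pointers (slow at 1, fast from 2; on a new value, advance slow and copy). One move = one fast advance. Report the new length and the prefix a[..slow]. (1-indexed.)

slow=1 fast=2: a[fast]=4≠a[slow]=1 write a[2]=4, slow++,fast++
slow=2 fast=3: a[fast]=5≠a[slow]=4 write a[3]=5, slow++,fast++
slow=3 fast=4: a[fast]=5=a[slow] dup, fast++
slow=3 fast=5: a[fast]=6≠a[slow]=5 write a[4]=6, slow++,fast++
slow=4 fast=6: a[fast]=8≠a[slow]=6 write a[5]=8, slow++,fast++
slow=5 fast=7: a[fast]=9≠a[slow]=8 write a[6]=9, slow++,fast++
slow=6 fast=8: a[fast]=9=a[slow] dup, fast++
slow=6 fast=9: a[fast]=10≠a[slow]=9 write a[7]=10, slow++,fast++
slow=7 fast=10: a[fast]=11≠a[slow]=10 write a[8]=11, slow++,fast++
slow=8 fast=11: a[fast]=12≠a[slow]=11 write a[9]=12, slow++,fast++
slow=9 fast=12: a[fast]=12=a[slow] dup, fast++
slow=9 fast=13: a[fast]=14≠a[slow]=12 write a[10]=14, slow++,fast++

length 10; prefix = [1, 4, 5, 6, 8, 9, 10, 11, 12, 14]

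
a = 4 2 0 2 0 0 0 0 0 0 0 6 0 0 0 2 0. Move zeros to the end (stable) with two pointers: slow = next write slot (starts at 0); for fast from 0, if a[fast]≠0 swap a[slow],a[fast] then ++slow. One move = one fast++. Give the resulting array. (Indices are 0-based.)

(s=0,f=0) a[fast]=4≠0 swap→a[0]=4 → slow++,fast++
(s=1,f=1) a[fast]=2≠0 swap→a[1]=2 → slow++,fast++
(s=2,f=2) a[fast]=0 → fast++
(s=2,f=3) a[fast]=2≠0 swap→a[2]=2 → slow++,fast++
(s=3,f=4) a[fast]=0 → fast++
(s=3,f=5) a[fast]=0 → fast++
(s=3,f=6) a[fast]=0 → fast++
(s=3,f=7) a[fast]=0 → fast++
(s=3,f=8) a[fast]=0 → fast++
(s=3,f=9) a[fast]=0 → fast++
(s=3,f=10) a[fast]=0 → fast++
(s=3,f=11) a[fast]=6≠0 swap→a[3]=6 → slow++,fast++
(s=4,f=12) a[fast]=0 → fast++
(s=4,f=13) a[fast]=0 → fast++
(s=4,f=14) a[fast]=0 → fast++
(s=4,f=15) a[fast]=2≠0 swap→a[4]=2 → slow++,fast++
(s=5,f=16) a[fast]=0 → fast++

[4, 2, 2, 6, 2, 0, 0, 0, 0, 0, 0, 0, 0, 0, 0, 0, 0]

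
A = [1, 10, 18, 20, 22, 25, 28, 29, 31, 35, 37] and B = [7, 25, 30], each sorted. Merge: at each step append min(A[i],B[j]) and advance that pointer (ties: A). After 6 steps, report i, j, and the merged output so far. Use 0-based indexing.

i=0 j=0: A[i]=1<=B[j]=7 take 1, i++
i=1 j=0: A[i]=10>B[j]=7 take 7, j++
i=1 j=1: A[i]=10<=B[j]=25 take 10, i++
i=2 j=1: A[i]=18<=B[j]=25 take 18, i++
i=3 j=1: A[i]=20<=B[j]=25 take 20, i++
i=4 j=1: A[i]=22<=B[j]=25 take 22, i++

i=5, j=1, merged so far=[1, 7, 10, 18, 20, 22]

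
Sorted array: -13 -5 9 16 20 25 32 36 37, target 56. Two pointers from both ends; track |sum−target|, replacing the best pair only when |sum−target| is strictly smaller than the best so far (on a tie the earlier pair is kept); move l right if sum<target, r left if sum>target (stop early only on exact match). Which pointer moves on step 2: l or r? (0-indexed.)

[0,8] -13+37=24 d=32 * → l++
[1,8] -5+37=32 d=24 * → l++

l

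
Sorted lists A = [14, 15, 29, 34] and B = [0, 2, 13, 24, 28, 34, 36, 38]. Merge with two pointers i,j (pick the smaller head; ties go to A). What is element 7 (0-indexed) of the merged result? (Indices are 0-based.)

[i=0,j=0] A[i]=14>B[j]=0 take 0 → j++
[i=0,j=1] A[i]=14>B[j]=2 take 2 → j++
[i=0,j=2] A[i]=14>B[j]=13 take 13 → j++
[i=0,j=3] A[i]=14<=B[j]=24 take 14 → i++
[i=1,j=3] A[i]=15<=B[j]=24 take 15 → i++
[i=2,j=3] A[i]=29>B[j]=24 take 24 → j++
[i=2,j=4] A[i]=29>B[j]=28 take 28 → j++
[i=2,j=5] A[i]=29<=B[j]=34 take 29 → i++
[i=3,j=5] A[i]=34<=B[j]=34 take 34 → i++
[i=4,j=5] A done, take B[j]=34 → j++
[i=4,j=6] A done, take B[j]=36 → j++
[i=4,j=7] A done, take B[j]=38 → j++

merged[7] = 29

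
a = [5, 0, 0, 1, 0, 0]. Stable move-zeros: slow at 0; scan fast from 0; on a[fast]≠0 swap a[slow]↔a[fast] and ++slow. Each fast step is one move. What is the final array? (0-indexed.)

slow=0 fast=0: a[fast]=5≠0 swap→a[0]=5, slow++,fast++
slow=1 fast=1: a[fast]=0, fast++
slow=1 fast=2: a[fast]=0, fast++
slow=1 fast=3: a[fast]=1≠0 swap→a[1]=1, slow++,fast++
slow=2 fast=4: a[fast]=0, fast++
slow=2 fast=5: a[fast]=0, fast++

[5, 1, 0, 0, 0, 0]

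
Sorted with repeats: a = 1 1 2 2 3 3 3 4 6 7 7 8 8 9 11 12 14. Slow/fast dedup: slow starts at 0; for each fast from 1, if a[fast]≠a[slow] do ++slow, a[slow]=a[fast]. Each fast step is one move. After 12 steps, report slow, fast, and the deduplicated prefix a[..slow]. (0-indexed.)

slow=0 fast=1: a[fast]=1=a[slow] dup, fast++
slow=0 fast=2: a[fast]=2≠a[slow]=1 write a[1]=2, slow++,fast++
slow=1 fast=3: a[fast]=2=a[slow] dup, fast++
slow=1 fast=4: a[fast]=3≠a[slow]=2 write a[2]=3, slow++,fast++
slow=2 fast=5: a[fast]=3=a[slow] dup, fast++
slow=2 fast=6: a[fast]=3=a[slow] dup, fast++
slow=2 fast=7: a[fast]=4≠a[slow]=3 write a[3]=4, slow++,fast++
slow=3 fast=8: a[fast]=6≠a[slow]=4 write a[4]=6, slow++,fast++
slow=4 fast=9: a[fast]=7≠a[slow]=6 write a[5]=7, slow++,fast++
slow=5 fast=10: a[fast]=7=a[slow] dup, fast++
slow=5 fast=11: a[fast]=8≠a[slow]=7 write a[6]=8, slow++,fast++
slow=6 fast=12: a[fast]=8=a[slow] dup, fast++

slow=6, fast=13, prefix=[1, 2, 3, 4, 6, 7, 8]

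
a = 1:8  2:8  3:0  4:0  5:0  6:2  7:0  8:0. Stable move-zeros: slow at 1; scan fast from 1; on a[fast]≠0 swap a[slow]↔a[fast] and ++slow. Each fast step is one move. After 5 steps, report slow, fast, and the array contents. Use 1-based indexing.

slow=3, fast=6, a=[8, 8, 0, 0, 0, 2, 0, 0]

slow=1 fast=1: a[fast]=8≠0 swap→a[1]=8, slow++,fast++
slow=2 fast=2: a[fast]=8≠0 swap→a[2]=8, slow++,fast++
slow=3 fast=3: a[fast]=0, fast++
slow=3 fast=4: a[fast]=0, fast++
slow=3 fast=5: a[fast]=0, fast++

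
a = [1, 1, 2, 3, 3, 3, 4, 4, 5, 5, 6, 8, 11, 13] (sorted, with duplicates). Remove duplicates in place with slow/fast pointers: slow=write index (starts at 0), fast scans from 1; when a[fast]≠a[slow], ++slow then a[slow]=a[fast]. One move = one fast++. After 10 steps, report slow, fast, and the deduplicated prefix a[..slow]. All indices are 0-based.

slow=5, fast=11, prefix=[1, 2, 3, 4, 5, 6]

(s=0,f=1) a[fast]=1=a[slow] dup → fast++
(s=0,f=2) a[fast]=2≠a[slow]=1 write a[1]=2 → slow++,fast++
(s=1,f=3) a[fast]=3≠a[slow]=2 write a[2]=3 → slow++,fast++
(s=2,f=4) a[fast]=3=a[slow] dup → fast++
(s=2,f=5) a[fast]=3=a[slow] dup → fast++
(s=2,f=6) a[fast]=4≠a[slow]=3 write a[3]=4 → slow++,fast++
(s=3,f=7) a[fast]=4=a[slow] dup → fast++
(s=3,f=8) a[fast]=5≠a[slow]=4 write a[4]=5 → slow++,fast++
(s=4,f=9) a[fast]=5=a[slow] dup → fast++
(s=4,f=10) a[fast]=6≠a[slow]=5 write a[5]=6 → slow++,fast++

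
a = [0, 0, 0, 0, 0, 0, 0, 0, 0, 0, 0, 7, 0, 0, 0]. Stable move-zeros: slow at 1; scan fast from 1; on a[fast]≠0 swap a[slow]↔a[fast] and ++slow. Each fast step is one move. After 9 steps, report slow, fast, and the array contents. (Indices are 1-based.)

slow=1 fast=1: a[fast]=0, fast++
slow=1 fast=2: a[fast]=0, fast++
slow=1 fast=3: a[fast]=0, fast++
slow=1 fast=4: a[fast]=0, fast++
slow=1 fast=5: a[fast]=0, fast++
slow=1 fast=6: a[fast]=0, fast++
slow=1 fast=7: a[fast]=0, fast++
slow=1 fast=8: a[fast]=0, fast++
slow=1 fast=9: a[fast]=0, fast++

slow=1, fast=10, a=[0, 0, 0, 0, 0, 0, 0, 0, 0, 0, 0, 7, 0, 0, 0]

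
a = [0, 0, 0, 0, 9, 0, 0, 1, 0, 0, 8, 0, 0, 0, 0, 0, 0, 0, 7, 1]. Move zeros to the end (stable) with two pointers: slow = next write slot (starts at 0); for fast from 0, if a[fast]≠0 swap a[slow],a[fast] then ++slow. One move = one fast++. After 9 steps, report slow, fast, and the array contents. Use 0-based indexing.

slow=2, fast=9, a=[9, 1, 0, 0, 0, 0, 0, 0, 0, 0, 8, 0, 0, 0, 0, 0, 0, 0, 7, 1]

(s=0,f=0) a[fast]=0 → fast++
(s=0,f=1) a[fast]=0 → fast++
(s=0,f=2) a[fast]=0 → fast++
(s=0,f=3) a[fast]=0 → fast++
(s=0,f=4) a[fast]=9≠0 swap→a[0]=9 → slow++,fast++
(s=1,f=5) a[fast]=0 → fast++
(s=1,f=6) a[fast]=0 → fast++
(s=1,f=7) a[fast]=1≠0 swap→a[1]=1 → slow++,fast++
(s=2,f=8) a[fast]=0 → fast++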